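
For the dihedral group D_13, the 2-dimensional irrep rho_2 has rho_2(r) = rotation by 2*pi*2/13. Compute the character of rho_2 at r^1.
chi_{rho_2}(r^1) = 2*cos(2*pi*2*1/13) = 2*cos(4*pi/13)

Explanation: rho_2(r^1) is rotation by angle 2*pi*2*1/13, whose trace is 2*cos(2*pi*2*1/13) = 2*cos(4*pi/13).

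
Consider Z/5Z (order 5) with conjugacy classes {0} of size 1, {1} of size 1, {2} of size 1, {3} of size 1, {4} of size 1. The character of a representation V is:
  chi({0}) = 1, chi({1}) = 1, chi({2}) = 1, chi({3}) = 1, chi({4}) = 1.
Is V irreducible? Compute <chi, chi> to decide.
Irreducible: <chi, chi> = 1.

Details: <chi, chi> = (1/|G|) sum_C |C| * |chi(C)|^2 = (1/5)[1*|1|^2 + 1*|1|^2 + 1*|1|^2 + 1*|1|^2 + 1*|1|^2]
  = (1/5)[(1) + (1) + (1) + (1) + (1)] = 5/5 = 1.
(Exp terms are combined using exp(i*s)*conj(exp(i*t)) = exp(i*(s-t)), and sums of them are collapsed using the identity that for every m > 1 the m distinct m-th roots of unity sum to 0, e.g. 1 + exp(2*I*pi/3) + exp(-2*I*pi/3) = 0.)
A character is irreducible iff <chi, chi> = 1, so this representation is irreducible.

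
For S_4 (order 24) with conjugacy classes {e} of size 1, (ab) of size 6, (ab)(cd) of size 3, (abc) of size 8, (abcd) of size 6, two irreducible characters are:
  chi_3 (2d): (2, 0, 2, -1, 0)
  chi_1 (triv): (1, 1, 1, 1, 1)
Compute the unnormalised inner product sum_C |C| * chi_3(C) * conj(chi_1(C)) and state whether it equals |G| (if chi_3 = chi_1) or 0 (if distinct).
Sum = 0; so <chi_3, chi_1> = 0 (distinct irreducibles are orthogonal).

Justification: Compute term by term over conjugacy classes (|C| * chi_3(C) * conj(chi_1(C))):
  1*(2)*conj(1) + 6*(0)*conj(1) + 3*(2)*conj(1) + 8*(-1)*conj(1) + 6*(0)*conj(1)
  = (2) + (0) + (6) + (-8) + (0)
  = 0.
Dividing by |G| = 24 gives 0/24 = 0, matching the row-orthogonality relation <chi_3, chi_1> = [chi_3 = chi_1].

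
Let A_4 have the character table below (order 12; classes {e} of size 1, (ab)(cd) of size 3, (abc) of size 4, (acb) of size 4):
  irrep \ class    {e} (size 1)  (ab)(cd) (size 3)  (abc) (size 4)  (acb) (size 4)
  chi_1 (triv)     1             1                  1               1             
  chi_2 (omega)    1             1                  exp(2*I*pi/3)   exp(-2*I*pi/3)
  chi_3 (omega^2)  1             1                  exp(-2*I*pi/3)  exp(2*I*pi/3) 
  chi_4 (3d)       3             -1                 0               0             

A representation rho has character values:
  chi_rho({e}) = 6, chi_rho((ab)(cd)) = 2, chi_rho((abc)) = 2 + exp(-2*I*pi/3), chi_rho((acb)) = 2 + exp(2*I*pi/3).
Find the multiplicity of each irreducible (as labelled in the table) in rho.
Multiplicities: chi_1: 2, chi_2: 0, chi_3: 1, chi_4: 1.

Use <chi_rho, chi> = (1/|G|) sum_C |C| * chi_rho(C) * conj(chi(C)) with |G| = 12 for each irreducible chi in the table:
  <chi_rho, chi_1> = (1/12)[1*(6)*conj(1) + 3*(2)*conj(1) + 4*(2 + exp(-2*I*pi/3))*conj(1) + 4*(2 + exp(2*I*pi/3))*conj(1)]
      = (1/12)[(6) + (6) + (8 + 4*exp(-2*I*pi/3)) + (8 + 4*exp(2*I*pi/3))] = 24/12 = 2
  <chi_rho, chi_2> = (1/12)[1*(6)*conj(1) + 3*(2)*conj(1) + 4*(2 + exp(-2*I*pi/3))*conj(exp(2*I*pi/3)) + 4*(2 + exp(2*I*pi/3))*conj(exp(-2*I*pi/3))]
      = (1/12)[(6) + (6) + (8*exp(-2*I*pi/3) + 4*exp(2*I*pi/3)) + (4*exp(-2*I*pi/3) + 8*exp(2*I*pi/3))] = 0/12 = 0
  <chi_rho, chi_3> = (1/12)[1*(6)*conj(1) + 3*(2)*conj(1) + 4*(2 + exp(-2*I*pi/3))*conj(exp(-2*I*pi/3)) + 4*(2 + exp(2*I*pi/3))*conj(exp(2*I*pi/3))]
      = (1/12)[(6) + (6) + (4 + 8*exp(2*I*pi/3)) + (4 + 8*exp(-2*I*pi/3))] = 12/12 = 1
  <chi_rho, chi_4> = (1/12)[1*(6)*conj(3) + 3*(2)*conj(-1) + 4*(2 + exp(-2*I*pi/3))*conj(0) + 4*(2 + exp(2*I*pi/3))*conj(0)]
      = (1/12)[(18) + (-6) + (0) + (0)] = 12/12 = 1
(Exp terms are combined using exp(i*s)*conj(exp(i*t)) = exp(i*(s-t)), and sums of them are collapsed using the identity that for every m > 1 the m distinct m-th roots of unity sum to 0, e.g. 1 + exp(2*I*pi/3) + exp(-2*I*pi/3) = 0.)
Dimension check: dim(rho) = sum (mult * dim) = 2*1 + 0*1 + 1*1 + 1*3 = 6 = chi_rho(e) = 6.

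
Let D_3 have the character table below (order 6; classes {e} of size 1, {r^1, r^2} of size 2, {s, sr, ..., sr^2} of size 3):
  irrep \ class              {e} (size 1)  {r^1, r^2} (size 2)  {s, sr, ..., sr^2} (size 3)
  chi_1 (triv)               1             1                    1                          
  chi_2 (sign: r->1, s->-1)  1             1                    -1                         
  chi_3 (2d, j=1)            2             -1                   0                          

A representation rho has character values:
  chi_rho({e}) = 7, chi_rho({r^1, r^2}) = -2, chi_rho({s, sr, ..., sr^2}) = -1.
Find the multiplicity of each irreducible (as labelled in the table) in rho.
Multiplicities: chi_1: 0, chi_2: 1, chi_3: 3.

Details: Use <chi_rho, chi> = (1/|G|) sum_C |C| * chi_rho(C) * conj(chi(C)) with |G| = 6 for each irreducible chi in the table:
  <chi_rho, chi_1> = (1/6)[1*(7)*conj(1) + 2*(-2)*conj(1) + 3*(-1)*conj(1)]
      = (1/6)[(7) + (-4) + (-3)] = 0/6 = 0
  <chi_rho, chi_2> = (1/6)[1*(7)*conj(1) + 2*(-2)*conj(1) + 3*(-1)*conj(-1)]
      = (1/6)[(7) + (-4) + (3)] = 6/6 = 1
  <chi_rho, chi_3> = (1/6)[1*(7)*conj(2) + 2*(-2)*conj(-1) + 3*(-1)*conj(0)]
      = (1/6)[(14) + (4) + (0)] = 18/6 = 3
Dimension check: dim(rho) = sum (mult * dim) = 0*1 + 1*1 + 3*2 = 7 = chi_rho(e) = 7.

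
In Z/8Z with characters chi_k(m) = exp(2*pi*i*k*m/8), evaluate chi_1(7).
chi_1(7) = zeta_8^7 = exp(-I*pi/4)

Explanation: chi_1(7) = zeta_8^(1*7) = zeta_8^7. Since zeta_8^8 = 1, this equals zeta_8^7 = exp(2*pi*i*7/8) = exp(-I*pi/4).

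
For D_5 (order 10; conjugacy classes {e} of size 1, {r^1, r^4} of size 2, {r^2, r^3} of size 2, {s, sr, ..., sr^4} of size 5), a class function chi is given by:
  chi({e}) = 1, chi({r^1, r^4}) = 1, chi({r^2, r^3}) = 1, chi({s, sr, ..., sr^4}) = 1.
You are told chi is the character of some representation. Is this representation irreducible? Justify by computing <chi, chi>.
Irreducible: <chi, chi> = 1.

Derivation: <chi, chi> = (1/|G|) sum_C |C| * |chi(C)|^2 = (1/10)[1*|1|^2 + 2*|1|^2 + 2*|1|^2 + 5*|1|^2]
  = (1/10)[(1) + (2) + (2) + (5)] = 10/10 = 1.
A character is irreducible iff <chi, chi> = 1, so this representation is irreducible.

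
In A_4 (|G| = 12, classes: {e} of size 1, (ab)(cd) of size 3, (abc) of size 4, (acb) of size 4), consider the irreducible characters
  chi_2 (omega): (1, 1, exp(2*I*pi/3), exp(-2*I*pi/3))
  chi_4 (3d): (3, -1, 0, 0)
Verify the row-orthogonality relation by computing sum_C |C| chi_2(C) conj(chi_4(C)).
Sum = 0; so <chi_2, chi_4> = 0 (distinct irreducibles are orthogonal).

Solution. Compute term by term over conjugacy classes (|C| * chi_2(C) * conj(chi_4(C))):
  1*(1)*conj(3) + 3*(1)*conj(-1) + 4*(exp(2*I*pi/3))*conj(0) + 4*(exp(-2*I*pi/3))*conj(0)
  = (3) + (-3) + (0) + (0)
  = 0.
(Exp terms are combined using exp(i*s)*conj(exp(i*t)) = exp(i*(s-t)), and sums of them are collapsed using the identity that for every m > 1 the m distinct m-th roots of unity sum to 0, e.g. 1 + exp(2*I*pi/3) + exp(-2*I*pi/3) = 0.)
Dividing by |G| = 12 gives 0/12 = 0, matching the row-orthogonality relation <chi_2, chi_4> = [chi_2 = chi_4].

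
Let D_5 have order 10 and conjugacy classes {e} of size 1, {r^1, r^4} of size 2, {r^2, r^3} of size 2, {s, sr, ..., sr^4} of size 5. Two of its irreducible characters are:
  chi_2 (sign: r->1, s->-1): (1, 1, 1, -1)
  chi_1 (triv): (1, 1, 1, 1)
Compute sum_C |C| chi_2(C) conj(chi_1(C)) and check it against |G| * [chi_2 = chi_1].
Sum = 0; so <chi_2, chi_1> = 0 (distinct irreducibles are orthogonal).

Proof sketch: Compute term by term over conjugacy classes (|C| * chi_2(C) * conj(chi_1(C))):
  1*(1)*conj(1) + 2*(1)*conj(1) + 2*(1)*conj(1) + 5*(-1)*conj(1)
  = (1) + (2) + (2) + (-5)
  = 0.
Dividing by |G| = 10 gives 0/10 = 0, matching the row-orthogonality relation <chi_2, chi_1> = [chi_2 = chi_1].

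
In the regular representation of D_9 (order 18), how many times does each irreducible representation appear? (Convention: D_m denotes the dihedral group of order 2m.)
Each irreducible V_i of dimension d_i appears with multiplicity d_i, i.e. rho_reg = (direct sum over all irreducibles V_i) d_i V_i. The irreducible dimensions for D_9 are 1, 1, 2, 2, 2, 2: 2 irreducibles of dimension 1, each with multiplicity 1; 4 irreducibles of dimension 2, each with multiplicity 2. Total dimension 2*1*1 + 4*2*2 = 18 = |G|.

Proof sketch: General theorem: in the regular representation of a finite group G, each irreducible appears with multiplicity equal to its dimension. Check: dim(rho_reg) = sum d_i^2 = 1 + 1 + 4 + 4 + 4 + 4 = 18 = |G|.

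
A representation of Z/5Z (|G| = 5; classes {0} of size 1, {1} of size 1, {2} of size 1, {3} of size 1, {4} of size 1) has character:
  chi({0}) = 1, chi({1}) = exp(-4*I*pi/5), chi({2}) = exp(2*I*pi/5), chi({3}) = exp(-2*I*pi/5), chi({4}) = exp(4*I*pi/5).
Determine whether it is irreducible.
Irreducible: <chi, chi> = 1.

Details: <chi, chi> = (1/|G|) sum_C |C| * |chi(C)|^2 = (1/5)[1*|1|^2 + 1*|exp(-4*I*pi/5)|^2 + 1*|exp(2*I*pi/5)|^2 + 1*|exp(-2*I*pi/5)|^2 + 1*|exp(4*I*pi/5)|^2]
  = (1/5)[(1) + (1) + (1) + (1) + (1)] = 5/5 = 1.
(Exp terms are combined using exp(i*s)*conj(exp(i*t)) = exp(i*(s-t)), and sums of them are collapsed using the identity that for every m > 1 the m distinct m-th roots of unity sum to 0, e.g. 1 + exp(2*I*pi/3) + exp(-2*I*pi/3) = 0.)
A character is irreducible iff <chi, chi> = 1, so this representation is irreducible.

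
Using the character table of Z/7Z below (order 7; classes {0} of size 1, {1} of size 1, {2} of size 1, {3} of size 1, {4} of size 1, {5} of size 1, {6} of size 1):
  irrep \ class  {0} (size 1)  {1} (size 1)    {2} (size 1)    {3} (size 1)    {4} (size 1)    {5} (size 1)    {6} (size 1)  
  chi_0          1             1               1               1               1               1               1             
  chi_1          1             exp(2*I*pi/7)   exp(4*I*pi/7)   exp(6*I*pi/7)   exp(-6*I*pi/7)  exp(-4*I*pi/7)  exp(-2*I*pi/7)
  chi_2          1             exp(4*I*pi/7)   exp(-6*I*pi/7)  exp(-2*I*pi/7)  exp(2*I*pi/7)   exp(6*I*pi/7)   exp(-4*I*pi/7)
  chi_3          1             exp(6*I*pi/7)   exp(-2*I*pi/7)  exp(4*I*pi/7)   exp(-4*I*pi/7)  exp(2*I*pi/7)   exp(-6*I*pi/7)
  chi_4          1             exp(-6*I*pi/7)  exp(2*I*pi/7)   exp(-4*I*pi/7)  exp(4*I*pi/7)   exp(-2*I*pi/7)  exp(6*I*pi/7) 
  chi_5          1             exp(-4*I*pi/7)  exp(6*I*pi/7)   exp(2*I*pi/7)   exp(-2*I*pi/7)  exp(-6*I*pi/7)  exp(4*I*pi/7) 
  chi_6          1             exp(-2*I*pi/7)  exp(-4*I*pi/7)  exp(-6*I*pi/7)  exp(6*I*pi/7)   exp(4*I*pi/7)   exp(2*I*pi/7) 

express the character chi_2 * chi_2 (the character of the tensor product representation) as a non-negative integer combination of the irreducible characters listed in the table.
chi_2 tensor chi_2 = chi_4 (all other irreducibles have multiplicity 0).

Explanation: The character of a tensor product is the pointwise product (chi_2 * chi_2)(C) = chi_2(C) * chi_2(C):
  {0}: (1)*(1), {1}: (exp(4*I*pi/7))*(exp(4*I*pi/7)), {2}: (exp(-6*I*pi/7))*(exp(-6*I*pi/7)), {3}: (exp(-2*I*pi/7))*(exp(-2*I*pi/7)), {4}: (exp(2*I*pi/7))*(exp(2*I*pi/7)), {5}: (exp(6*I*pi/7))*(exp(6*I*pi/7)), {6}: (exp(-4*I*pi/7))*(exp(-4*I*pi/7))
so (chi_2 * chi_2) takes values
  {0} -> 1, {1} -> exp(-6*I*pi/7), {2} -> exp(2*I*pi/7), {3} -> exp(-4*I*pi/7), {4} -> exp(4*I*pi/7), {5} -> exp(-2*I*pi/7), {6} -> exp(6*I*pi/7).
Now take the inner product of this character with each irreducible chi from the table, <chi_2*chi_2, chi> = (1/7) sum_C |C| (chi_2*chi_2)(C) conj(chi(C)):
  <chi_2*chi_2, chi_0> = (1/7)[1*(1)*conj(1) + 1*(exp(-6*I*pi/7))*conj(1) + 1*(exp(2*I*pi/7))*conj(1) + 1*(exp(-4*I*pi/7))*conj(1) + 1*(exp(4*I*pi/7))*conj(1) + 1*(exp(-2*I*pi/7))*conj(1) + 1*(exp(6*I*pi/7))*conj(1)]
      = (1/7)[(1) + (exp(-6*I*pi/7)) + (exp(2*I*pi/7)) + (exp(-4*I*pi/7)) + (exp(4*I*pi/7)) + (exp(-2*I*pi/7)) + (exp(6*I*pi/7))] = 0/7 = 0
  <chi_2*chi_2, chi_1> = (1/7)[1*(1)*conj(1) + 1*(exp(-6*I*pi/7))*conj(exp(2*I*pi/7)) + 1*(exp(2*I*pi/7))*conj(exp(4*I*pi/7)) + 1*(exp(-4*I*pi/7))*conj(exp(6*I*pi/7)) + 1*(exp(4*I*pi/7))*conj(exp(-6*I*pi/7)) + 1*(exp(-2*I*pi/7))*conj(exp(-4*I*pi/7)) + 1*(exp(6*I*pi/7))*conj(exp(-2*I*pi/7))]
      = (1/7)[(1) + (exp(6*I*pi/7)) + (exp(-2*I*pi/7)) + (exp(4*I*pi/7)) + (exp(-4*I*pi/7)) + (exp(2*I*pi/7)) + (exp(-6*I*pi/7))] = 0/7 = 0
  <chi_2*chi_2, chi_2> = (1/7)[1*(1)*conj(1) + 1*(exp(-6*I*pi/7))*conj(exp(4*I*pi/7)) + 1*(exp(2*I*pi/7))*conj(exp(-6*I*pi/7)) + 1*(exp(-4*I*pi/7))*conj(exp(-2*I*pi/7)) + 1*(exp(4*I*pi/7))*conj(exp(2*I*pi/7)) + 1*(exp(-2*I*pi/7))*conj(exp(6*I*pi/7)) + 1*(exp(6*I*pi/7))*conj(exp(-4*I*pi/7))]
      = (1/7)[(1) + (exp(4*I*pi/7)) + (exp(-6*I*pi/7)) + (exp(-2*I*pi/7)) + (exp(2*I*pi/7)) + (exp(6*I*pi/7)) + (exp(-4*I*pi/7))] = 0/7 = 0
  <chi_2*chi_2, chi_3> = (1/7)[1*(1)*conj(1) + 1*(exp(-6*I*pi/7))*conj(exp(6*I*pi/7)) + 1*(exp(2*I*pi/7))*conj(exp(-2*I*pi/7)) + 1*(exp(-4*I*pi/7))*conj(exp(4*I*pi/7)) + 1*(exp(4*I*pi/7))*conj(exp(-4*I*pi/7)) + 1*(exp(-2*I*pi/7))*conj(exp(2*I*pi/7)) + 1*(exp(6*I*pi/7))*conj(exp(-6*I*pi/7))]
      = (1/7)[(1) + (exp(2*I*pi/7)) + (exp(4*I*pi/7)) + (exp(6*I*pi/7)) + (exp(-6*I*pi/7)) + (exp(-4*I*pi/7)) + (exp(-2*I*pi/7))] = 0/7 = 0
  <chi_2*chi_2, chi_4> = (1/7)[1*(1)*conj(1) + 1*(exp(-6*I*pi/7))*conj(exp(-6*I*pi/7)) + 1*(exp(2*I*pi/7))*conj(exp(2*I*pi/7)) + 1*(exp(-4*I*pi/7))*conj(exp(-4*I*pi/7)) + 1*(exp(4*I*pi/7))*conj(exp(4*I*pi/7)) + 1*(exp(-2*I*pi/7))*conj(exp(-2*I*pi/7)) + 1*(exp(6*I*pi/7))*conj(exp(6*I*pi/7))]
      = (1/7)[(1) + (1) + (1) + (1) + (1) + (1) + (1)] = 7/7 = 1
  <chi_2*chi_2, chi_5> = (1/7)[1*(1)*conj(1) + 1*(exp(-6*I*pi/7))*conj(exp(-4*I*pi/7)) + 1*(exp(2*I*pi/7))*conj(exp(6*I*pi/7)) + 1*(exp(-4*I*pi/7))*conj(exp(2*I*pi/7)) + 1*(exp(4*I*pi/7))*conj(exp(-2*I*pi/7)) + 1*(exp(-2*I*pi/7))*conj(exp(-6*I*pi/7)) + 1*(exp(6*I*pi/7))*conj(exp(4*I*pi/7))]
      = (1/7)[(1) + (exp(-2*I*pi/7)) + (exp(-4*I*pi/7)) + (exp(-6*I*pi/7)) + (exp(6*I*pi/7)) + (exp(4*I*pi/7)) + (exp(2*I*pi/7))] = 0/7 = 0
  <chi_2*chi_2, chi_6> = (1/7)[1*(1)*conj(1) + 1*(exp(-6*I*pi/7))*conj(exp(-2*I*pi/7)) + 1*(exp(2*I*pi/7))*conj(exp(-4*I*pi/7)) + 1*(exp(-4*I*pi/7))*conj(exp(-6*I*pi/7)) + 1*(exp(4*I*pi/7))*conj(exp(6*I*pi/7)) + 1*(exp(-2*I*pi/7))*conj(exp(4*I*pi/7)) + 1*(exp(6*I*pi/7))*conj(exp(2*I*pi/7))]
      = (1/7)[(1) + (exp(-4*I*pi/7)) + (exp(6*I*pi/7)) + (exp(2*I*pi/7)) + (exp(-2*I*pi/7)) + (exp(-6*I*pi/7)) + (exp(4*I*pi/7))] = 0/7 = 0
(Exp terms are combined using exp(i*s)*conj(exp(i*t)) = exp(i*(s-t)), and sums of them are collapsed using the identity that for every m > 1 the m distinct m-th roots of unity sum to 0, e.g. 1 + exp(2*I*pi/3) + exp(-2*I*pi/3) = 0.)
Hence the multiplicities are chi_4: 1. Dimension check: dim(chi_2)*dim(chi_2) = 1*1 = 1 and sum (mult * dim) = 1*1 = 1.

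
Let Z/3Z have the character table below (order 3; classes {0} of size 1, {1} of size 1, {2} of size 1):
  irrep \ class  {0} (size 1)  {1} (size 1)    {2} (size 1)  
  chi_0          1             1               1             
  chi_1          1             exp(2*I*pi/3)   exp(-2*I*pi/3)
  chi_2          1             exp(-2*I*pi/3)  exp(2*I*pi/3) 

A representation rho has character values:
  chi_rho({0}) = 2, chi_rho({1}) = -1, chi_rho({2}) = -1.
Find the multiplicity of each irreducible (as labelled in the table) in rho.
Multiplicities: chi_0: 0, chi_1: 1, chi_2: 1.

Argument: Use <chi_rho, chi> = (1/|G|) sum_C |C| * chi_rho(C) * conj(chi(C)) with |G| = 3 for each irreducible chi in the table:
  <chi_rho, chi_0> = (1/3)[1*(2)*conj(1) + 1*(-1)*conj(1) + 1*(-1)*conj(1)]
      = (1/3)[(2) + (-1) + (-1)] = 0/3 = 0
  <chi_rho, chi_1> = (1/3)[1*(2)*conj(1) + 1*(-1)*conj(exp(2*I*pi/3)) + 1*(-1)*conj(exp(-2*I*pi/3))]
      = (1/3)[(2) + (1 + exp(2*I*pi/3)) + (1 + exp(-2*I*pi/3))] = 3/3 = 1
  <chi_rho, chi_2> = (1/3)[1*(2)*conj(1) + 1*(-1)*conj(exp(-2*I*pi/3)) + 1*(-1)*conj(exp(2*I*pi/3))]
      = (1/3)[(2) + (1 + exp(-2*I*pi/3)) + (1 + exp(2*I*pi/3))] = 3/3 = 1
(Exp terms are combined using exp(i*s)*conj(exp(i*t)) = exp(i*(s-t)), and sums of them are collapsed using the identity that for every m > 1 the m distinct m-th roots of unity sum to 0, e.g. 1 + exp(2*I*pi/3) + exp(-2*I*pi/3) = 0.)
Dimension check: dim(rho) = sum (mult * dim) = 0*1 + 1*1 + 1*1 = 2 = chi_rho(e) = 2.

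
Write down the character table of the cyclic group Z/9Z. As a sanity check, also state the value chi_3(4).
Character table of Z/9Z (irreps indexed chi_0,...,chi_8 with chi_k(m) = zeta_9^(k*m), zeta_9 = exp(2*pi*i/9)):
  irrep \ class  {0} (size 1)  {1} (size 1)    {2} (size 1)    {3} (size 1)    {4} (size 1)    {5} (size 1)    {6} (size 1)    {7} (size 1)    {8} (size 1)  
  chi_0          1             1               1               1               1               1               1               1               1             
  chi_1          1             exp(2*I*pi/9)   exp(4*I*pi/9)   exp(2*I*pi/3)   exp(8*I*pi/9)   exp(-8*I*pi/9)  exp(-2*I*pi/3)  exp(-4*I*pi/9)  exp(-2*I*pi/9)
  chi_2          1             exp(4*I*pi/9)   exp(8*I*pi/9)   exp(-2*I*pi/3)  exp(-2*I*pi/9)  exp(2*I*pi/9)   exp(2*I*pi/3)   exp(-8*I*pi/9)  exp(-4*I*pi/9)
  chi_3          1             exp(2*I*pi/3)   exp(-2*I*pi/3)  1               exp(2*I*pi/3)   exp(-2*I*pi/3)  1               exp(2*I*pi/3)   exp(-2*I*pi/3)
  chi_4          1             exp(8*I*pi/9)   exp(-2*I*pi/9)  exp(2*I*pi/3)   exp(-4*I*pi/9)  exp(4*I*pi/9)   exp(-2*I*pi/3)  exp(2*I*pi/9)   exp(-8*I*pi/9)
  chi_5          1             exp(-8*I*pi/9)  exp(2*I*pi/9)   exp(-2*I*pi/3)  exp(4*I*pi/9)   exp(-4*I*pi/9)  exp(2*I*pi/3)   exp(-2*I*pi/9)  exp(8*I*pi/9) 
  chi_6          1             exp(-2*I*pi/3)  exp(2*I*pi/3)   1               exp(-2*I*pi/3)  exp(2*I*pi/3)   1               exp(-2*I*pi/3)  exp(2*I*pi/3) 
  chi_7          1             exp(-4*I*pi/9)  exp(-8*I*pi/9)  exp(2*I*pi/3)   exp(2*I*pi/9)   exp(-2*I*pi/9)  exp(-2*I*pi/3)  exp(8*I*pi/9)   exp(4*I*pi/9) 
  chi_8          1             exp(-2*I*pi/9)  exp(-4*I*pi/9)  exp(-2*I*pi/3)  exp(-8*I*pi/9)  exp(8*I*pi/9)   exp(2*I*pi/3)   exp(4*I*pi/9)   exp(2*I*pi/9) 

Spot check: chi_3(4) = zeta_9^(3*4) = zeta_9^12 = exp(2*I*pi/3).

Proof sketch: Z/9Z is abelian, so all 9 irreducible complex representations are 1-dimensional. They are given by chi_k(m) = zeta_9^(k*m) for k = 0,...,8. Row orthogonality: sum_m chi_k(m) conj(chi_l(m)) = 9 * [k = l].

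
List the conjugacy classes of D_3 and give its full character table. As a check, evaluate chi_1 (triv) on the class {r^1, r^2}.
Conjugacy classes: {e} of size 1, {r^1, r^2} of size 2, {s, sr, ..., sr^2} of size 3.
Character table:
  irrep \ class              {e} (size 1)  {r^1, r^2} (size 2)  {s, sr, ..., sr^2} (size 3)
  chi_1 (triv)               1             1                    1                          
  chi_2 (sign: r->1, s->-1)  1             1                    -1                         
  chi_3 (2d, j=1)            2             -1                   0                          

Spot check: chi_1 (triv) on {r^1, r^2} = 1.

Argument: D_3 has order 2*3 = 6 with 3 conjugacy classes, hence 3 irreducibles. Sum of squared dims 1 + 1 + 4 = 6 = |G|. Linear characters come from the abelianisation; the 2-dimensional irreps have character r^k -> 2*cos(2*pi*j*k/3), reflections -> 0.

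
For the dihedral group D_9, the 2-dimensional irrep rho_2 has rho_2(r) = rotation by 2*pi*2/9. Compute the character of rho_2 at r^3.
chi_{rho_2}(r^3) = 2*cos(2*pi*2*3/9) = -1

Solution. rho_2(r^3) is rotation by angle 2*pi*2*3/9, whose trace is 2*cos(2*pi*2*3/9) = -1.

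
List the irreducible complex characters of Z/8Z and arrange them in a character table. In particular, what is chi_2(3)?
Character table of Z/8Z (irreps indexed chi_0,...,chi_7 with chi_k(m) = zeta_8^(k*m), zeta_8 = exp(2*pi*i/8)):
  irrep \ class  {0} (size 1)  {1} (size 1)    {2} (size 1)  {3} (size 1)    {4} (size 1)  {5} (size 1)    {6} (size 1)  {7} (size 1)  
  chi_0          1             1               1             1               1             1               1             1             
  chi_1          1             exp(I*pi/4)     I             exp(3*I*pi/4)   -1            exp(-3*I*pi/4)  -I            exp(-I*pi/4)  
  chi_2          1             I               -1            -I              1             I               -1            -I            
  chi_3          1             exp(3*I*pi/4)   -I            exp(I*pi/4)     -1            exp(-I*pi/4)    I             exp(-3*I*pi/4)
  chi_4          1             -1              1             -1              1             -1              1             -1            
  chi_5          1             exp(-3*I*pi/4)  I             exp(-I*pi/4)    -1            exp(I*pi/4)     -I            exp(3*I*pi/4) 
  chi_6          1             -I              -1            I               1             -I              -1            I             
  chi_7          1             exp(-I*pi/4)    -I            exp(-3*I*pi/4)  -1            exp(3*I*pi/4)   I             exp(I*pi/4)   

Spot check: chi_2(3) = zeta_8^(2*3) = zeta_8^6 = -I.

Working: Z/8Z is abelian, so all 8 irreducible complex representations are 1-dimensional. They are given by chi_k(m) = zeta_8^(k*m) for k = 0,...,7. Row orthogonality: sum_m chi_k(m) conj(chi_l(m)) = 8 * [k = l].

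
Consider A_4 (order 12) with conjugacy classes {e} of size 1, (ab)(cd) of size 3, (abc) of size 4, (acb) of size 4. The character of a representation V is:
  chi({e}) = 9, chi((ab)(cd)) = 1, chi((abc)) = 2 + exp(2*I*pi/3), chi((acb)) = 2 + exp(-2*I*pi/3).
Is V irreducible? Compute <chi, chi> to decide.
Not irreducible (reducible): <chi, chi> = 9 > 1.

Justification: <chi, chi> = (1/|G|) sum_C |C| * |chi(C)|^2 = (1/12)[1*|9|^2 + 3*|1|^2 + 4*|2 + exp(2*I*pi/3)|^2 + 4*|2 + exp(-2*I*pi/3)|^2]
  = (1/12)[(81) + (3) + (12) + (12)] = 108/12 = 9.
(Exp terms are combined using exp(i*s)*conj(exp(i*t)) = exp(i*(s-t)), and sums of them are collapsed using the identity that for every m > 1 the m distinct m-th roots of unity sum to 0, e.g. 1 + exp(2*I*pi/3) + exp(-2*I*pi/3) = 0.)
A character is irreducible iff <chi, chi> = 1, so this representation is reducible.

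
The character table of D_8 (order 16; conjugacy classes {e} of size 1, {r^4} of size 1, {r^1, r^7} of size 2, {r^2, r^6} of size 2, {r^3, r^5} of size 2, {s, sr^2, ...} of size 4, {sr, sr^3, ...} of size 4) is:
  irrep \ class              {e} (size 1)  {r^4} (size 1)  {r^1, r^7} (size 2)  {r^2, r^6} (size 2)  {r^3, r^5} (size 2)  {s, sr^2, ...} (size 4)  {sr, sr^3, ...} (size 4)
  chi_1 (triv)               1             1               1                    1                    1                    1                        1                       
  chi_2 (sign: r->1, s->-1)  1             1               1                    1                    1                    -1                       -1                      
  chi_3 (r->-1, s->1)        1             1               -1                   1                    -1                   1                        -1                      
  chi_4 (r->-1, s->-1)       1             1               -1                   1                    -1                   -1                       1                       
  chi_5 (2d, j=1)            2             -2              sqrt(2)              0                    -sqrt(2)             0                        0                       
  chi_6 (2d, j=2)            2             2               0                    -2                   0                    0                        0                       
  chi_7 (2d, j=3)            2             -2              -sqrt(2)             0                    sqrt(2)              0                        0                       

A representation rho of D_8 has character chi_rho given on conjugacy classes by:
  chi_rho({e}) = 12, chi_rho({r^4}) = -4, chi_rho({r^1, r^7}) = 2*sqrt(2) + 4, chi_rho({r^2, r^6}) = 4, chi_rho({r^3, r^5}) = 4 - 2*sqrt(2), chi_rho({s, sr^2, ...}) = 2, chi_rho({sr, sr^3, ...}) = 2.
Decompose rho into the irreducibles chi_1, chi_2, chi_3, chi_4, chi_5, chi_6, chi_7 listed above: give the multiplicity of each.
Multiplicities: chi_1: 3, chi_2: 1, chi_3: 0, chi_4: 0, chi_5: 3, chi_6: 0, chi_7: 1.

Proof sketch: Use <chi_rho, chi> = (1/|G|) sum_C |C| * chi_rho(C) * conj(chi(C)) with |G| = 16 for each irreducible chi in the table:
  <chi_rho, chi_1> = (1/16)[1*(12)*conj(1) + 1*(-4)*conj(1) + 2*(2*sqrt(2) + 4)*conj(1) + 2*(4)*conj(1) + 2*(4 - 2*sqrt(2))*conj(1) + 4*(2)*conj(1) + 4*(2)*conj(1)]
      = (1/16)[(12) + (-4) + (4*sqrt(2) + 8) + (8) + (8 - 4*sqrt(2)) + (8) + (8)] = 48/16 = 3
  <chi_rho, chi_2> = (1/16)[1*(12)*conj(1) + 1*(-4)*conj(1) + 2*(2*sqrt(2) + 4)*conj(1) + 2*(4)*conj(1) + 2*(4 - 2*sqrt(2))*conj(1) + 4*(2)*conj(-1) + 4*(2)*conj(-1)]
      = (1/16)[(12) + (-4) + (4*sqrt(2) + 8) + (8) + (8 - 4*sqrt(2)) + (-8) + (-8)] = 16/16 = 1
  <chi_rho, chi_3> = (1/16)[1*(12)*conj(1) + 1*(-4)*conj(1) + 2*(2*sqrt(2) + 4)*conj(-1) + 2*(4)*conj(1) + 2*(4 - 2*sqrt(2))*conj(-1) + 4*(2)*conj(1) + 4*(2)*conj(-1)]
      = (1/16)[(12) + (-4) + (-8 - 4*sqrt(2)) + (8) + (-8 + 4*sqrt(2)) + (8) + (-8)] = 0/16 = 0
  <chi_rho, chi_4> = (1/16)[1*(12)*conj(1) + 1*(-4)*conj(1) + 2*(2*sqrt(2) + 4)*conj(-1) + 2*(4)*conj(1) + 2*(4 - 2*sqrt(2))*conj(-1) + 4*(2)*conj(-1) + 4*(2)*conj(1)]
      = (1/16)[(12) + (-4) + (-8 - 4*sqrt(2)) + (8) + (-8 + 4*sqrt(2)) + (-8) + (8)] = 0/16 = 0
  <chi_rho, chi_5> = (1/16)[1*(12)*conj(2) + 1*(-4)*conj(-2) + 2*(2*sqrt(2) + 4)*conj(sqrt(2)) + 2*(4)*conj(0) + 2*(4 - 2*sqrt(2))*conj(-sqrt(2)) + 4*(2)*conj(0) + 4*(2)*conj(0)]
      = (1/16)[(24) + (8) + (8 + 8*sqrt(2)) + (0) + (8 - 8*sqrt(2)) + (0) + (0)] = 48/16 = 3
  <chi_rho, chi_6> = (1/16)[1*(12)*conj(2) + 1*(-4)*conj(2) + 2*(2*sqrt(2) + 4)*conj(0) + 2*(4)*conj(-2) + 2*(4 - 2*sqrt(2))*conj(0) + 4*(2)*conj(0) + 4*(2)*conj(0)]
      = (1/16)[(24) + (-8) + (0) + (-16) + (0) + (0) + (0)] = 0/16 = 0
  <chi_rho, chi_7> = (1/16)[1*(12)*conj(2) + 1*(-4)*conj(-2) + 2*(2*sqrt(2) + 4)*conj(-sqrt(2)) + 2*(4)*conj(0) + 2*(4 - 2*sqrt(2))*conj(sqrt(2)) + 4*(2)*conj(0) + 4*(2)*conj(0)]
      = (1/16)[(24) + (8) + (-8*sqrt(2) - 8) + (0) + (-8 + 8*sqrt(2)) + (0) + (0)] = 16/16 = 1
Dimension check: dim(rho) = sum (mult * dim) = 3*1 + 1*1 + 0*1 + 0*1 + 3*2 + 0*2 + 1*2 = 12 = chi_rho(e) = 12.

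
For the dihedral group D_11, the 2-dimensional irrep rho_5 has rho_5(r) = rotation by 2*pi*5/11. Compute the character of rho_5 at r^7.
chi_{rho_5}(r^7) = 2*cos(2*pi*5*7/11) = 2*cos(70*pi/11)

Explanation: rho_5(r^7) is rotation by angle 2*pi*5*7/11, whose trace is 2*cos(2*pi*5*7/11) = 2*cos(70*pi/11).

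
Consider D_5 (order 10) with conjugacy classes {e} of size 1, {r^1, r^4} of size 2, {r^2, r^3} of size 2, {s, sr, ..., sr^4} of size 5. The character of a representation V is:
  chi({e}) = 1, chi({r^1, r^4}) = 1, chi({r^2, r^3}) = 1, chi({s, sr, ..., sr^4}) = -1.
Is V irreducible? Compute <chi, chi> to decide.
Irreducible: <chi, chi> = 1.

Reasoning: <chi, chi> = (1/|G|) sum_C |C| * |chi(C)|^2 = (1/10)[1*|1|^2 + 2*|1|^2 + 2*|1|^2 + 5*|-1|^2]
  = (1/10)[(1) + (2) + (2) + (5)] = 10/10 = 1.
A character is irreducible iff <chi, chi> = 1, so this representation is irreducible.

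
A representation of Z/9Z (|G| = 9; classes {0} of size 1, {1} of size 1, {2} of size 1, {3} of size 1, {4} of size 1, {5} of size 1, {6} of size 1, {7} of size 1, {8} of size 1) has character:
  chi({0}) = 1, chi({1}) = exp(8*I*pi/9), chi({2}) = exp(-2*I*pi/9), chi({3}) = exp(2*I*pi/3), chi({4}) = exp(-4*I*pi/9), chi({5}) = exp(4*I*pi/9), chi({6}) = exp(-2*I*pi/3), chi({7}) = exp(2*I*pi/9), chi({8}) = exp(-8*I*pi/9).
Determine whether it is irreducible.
Irreducible: <chi, chi> = 1.

Solution. <chi, chi> = (1/|G|) sum_C |C| * |chi(C)|^2 = (1/9)[1*|1|^2 + 1*|exp(8*I*pi/9)|^2 + 1*|exp(-2*I*pi/9)|^2 + 1*|exp(2*I*pi/3)|^2 + 1*|exp(-4*I*pi/9)|^2 + 1*|exp(4*I*pi/9)|^2 + 1*|exp(-2*I*pi/3)|^2 + 1*|exp(2*I*pi/9)|^2 + 1*|exp(-8*I*pi/9)|^2]
  = (1/9)[(1) + (1) + (1) + (1) + (1) + (1) + (1) + (1) + (1)] = 9/9 = 1.
(Exp terms are combined using exp(i*s)*conj(exp(i*t)) = exp(i*(s-t)), and sums of them are collapsed using the identity that for every m > 1 the m distinct m-th roots of unity sum to 0, e.g. 1 + exp(2*I*pi/3) + exp(-2*I*pi/3) = 0.)
A character is irreducible iff <chi, chi> = 1, so this representation is irreducible.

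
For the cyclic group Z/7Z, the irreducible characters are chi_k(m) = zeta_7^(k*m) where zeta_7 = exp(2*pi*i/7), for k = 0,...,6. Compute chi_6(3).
chi_6(3) = zeta_7^18 = exp(-6*I*pi/7)

Derivation: chi_6(3) = zeta_7^(6*3) = zeta_7^18. Since zeta_7^7 = 1, this equals zeta_7^4 = exp(2*pi*i*4/7) = exp(-6*I*pi/7).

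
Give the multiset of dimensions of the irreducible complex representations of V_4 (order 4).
Dimensions: 1, 1, 1, 1

Argument: There are 4 irreducibles (= number of conjugacy classes). Their dimensions d_i satisfy sum d_i^2 = |G| = 4: 1 + 1 + 1 + 1 = 4.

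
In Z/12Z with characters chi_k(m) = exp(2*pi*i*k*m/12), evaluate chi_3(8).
chi_3(8) = zeta_12^24 = 1

Proof sketch: chi_3(8) = zeta_12^(3*8) = zeta_12^24. Since zeta_12^12 = 1, this equals zeta_12^0 = exp(2*pi*i*0/12) = 1.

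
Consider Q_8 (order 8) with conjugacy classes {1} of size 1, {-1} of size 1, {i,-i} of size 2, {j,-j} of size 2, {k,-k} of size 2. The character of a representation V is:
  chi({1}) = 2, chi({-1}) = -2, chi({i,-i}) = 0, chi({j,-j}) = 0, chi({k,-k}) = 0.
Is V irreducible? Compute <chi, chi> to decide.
Irreducible: <chi, chi> = 1.

Reasoning: <chi, chi> = (1/|G|) sum_C |C| * |chi(C)|^2 = (1/8)[1*|2|^2 + 1*|-2|^2 + 2*|0|^2 + 2*|0|^2 + 2*|0|^2]
  = (1/8)[(4) + (4) + (0) + (0) + (0)] = 8/8 = 1.
A character is irreducible iff <chi, chi> = 1, so this representation is irreducible.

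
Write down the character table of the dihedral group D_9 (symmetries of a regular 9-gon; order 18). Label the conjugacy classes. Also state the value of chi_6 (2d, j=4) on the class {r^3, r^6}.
Conjugacy classes: {e} of size 1, {r^1, r^8} of size 2, {r^2, r^7} of size 2, {r^3, r^6} of size 2, {r^4, r^5} of size 2, {s, sr, ..., sr^8} of size 9.
Character table:
  irrep \ class              {e} (size 1)  {r^1, r^8} (size 2)  {r^2, r^7} (size 2)  {r^3, r^6} (size 2)  {r^4, r^5} (size 2)  {s, sr, ..., sr^8} (size 9)
  chi_1 (triv)               1             1                    1                    1                    1                    1                          
  chi_2 (sign: r->1, s->-1)  1             1                    1                    1                    1                    -1                         
  chi_3 (2d, j=1)            2             2*cos(2*pi/9)        2*cos(4*pi/9)        -1                   -2*cos(pi/9)         0                          
  chi_4 (2d, j=2)            2             2*cos(4*pi/9)        -2*cos(pi/9)         -1                   2*cos(2*pi/9)        0                          
  chi_5 (2d, j=3)            2             -1                   -1                   2                    -1                   0                          
  chi_6 (2d, j=4)            2             -2*cos(pi/9)         2*cos(2*pi/9)        -1                   2*cos(4*pi/9)        0                          

Spot check: chi_6 (2d, j=4) on {r^3, r^6} = -1.

Justification: D_9 has order 2*9 = 18 with 6 conjugacy classes, hence 6 irreducibles. Sum of squared dims 1 + 1 + 4 + 4 + 4 + 4 = 18 = |G|. Linear characters come from the abelianisation; the 2-dimensional irreps have character r^k -> 2*cos(2*pi*j*k/9), reflections -> 0.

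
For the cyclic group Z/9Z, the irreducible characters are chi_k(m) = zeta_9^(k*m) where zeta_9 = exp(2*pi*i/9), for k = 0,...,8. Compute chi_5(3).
chi_5(3) = zeta_9^15 = exp(-2*I*pi/3)

Solution. chi_5(3) = zeta_9^(5*3) = zeta_9^15. Since zeta_9^9 = 1, this equals zeta_9^6 = exp(2*pi*i*6/9) = exp(-2*I*pi/3).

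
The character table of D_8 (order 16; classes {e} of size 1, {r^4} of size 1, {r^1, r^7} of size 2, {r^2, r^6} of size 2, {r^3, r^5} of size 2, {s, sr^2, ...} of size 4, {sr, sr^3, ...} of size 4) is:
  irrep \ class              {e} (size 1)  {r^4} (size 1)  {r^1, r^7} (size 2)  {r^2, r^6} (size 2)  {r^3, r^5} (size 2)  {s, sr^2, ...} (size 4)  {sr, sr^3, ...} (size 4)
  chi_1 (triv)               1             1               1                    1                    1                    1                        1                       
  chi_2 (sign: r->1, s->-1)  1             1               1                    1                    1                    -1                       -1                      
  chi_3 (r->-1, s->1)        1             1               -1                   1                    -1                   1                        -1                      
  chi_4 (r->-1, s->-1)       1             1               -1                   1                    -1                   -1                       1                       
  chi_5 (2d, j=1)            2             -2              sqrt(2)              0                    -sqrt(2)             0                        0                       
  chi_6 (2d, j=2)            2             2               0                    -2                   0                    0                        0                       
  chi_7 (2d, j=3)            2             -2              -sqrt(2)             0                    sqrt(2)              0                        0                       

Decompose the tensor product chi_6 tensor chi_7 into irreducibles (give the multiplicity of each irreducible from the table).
chi_6 tensor chi_7 = chi_5 + chi_7 (all other irreducibles have multiplicity 0).

Argument: The character of a tensor product is the pointwise product (chi_6 * chi_7)(C) = chi_6(C) * chi_7(C):
  {e}: (2)*(2), {r^4}: (2)*(-2), {r^1, r^7}: (0)*(-sqrt(2)), {r^2, r^6}: (-2)*(0), {r^3, r^5}: (0)*(sqrt(2)), {s, sr^2, ...}: (0)*(0), {sr, sr^3, ...}: (0)*(0)
so (chi_6 * chi_7) takes values
  {e} -> 4, {r^4} -> -4, {r^1, r^7} -> 0, {r^2, r^6} -> 0, {r^3, r^5} -> 0, {s, sr^2, ...} -> 0, {sr, sr^3, ...} -> 0.
Now take the inner product of this character with each irreducible chi from the table, <chi_6*chi_7, chi> = (1/16) sum_C |C| (chi_6*chi_7)(C) conj(chi(C)):
  <chi_6*chi_7, chi_1> = (1/16)[1*(4)*conj(1) + 1*(-4)*conj(1) + 2*(0)*conj(1) + 2*(0)*conj(1) + 2*(0)*conj(1) + 4*(0)*conj(1) + 4*(0)*conj(1)]
      = (1/16)[(4) + (-4) + (0) + (0) + (0) + (0) + (0)] = 0/16 = 0
  <chi_6*chi_7, chi_2> = (1/16)[1*(4)*conj(1) + 1*(-4)*conj(1) + 2*(0)*conj(1) + 2*(0)*conj(1) + 2*(0)*conj(1) + 4*(0)*conj(-1) + 4*(0)*conj(-1)]
      = (1/16)[(4) + (-4) + (0) + (0) + (0) + (0) + (0)] = 0/16 = 0
  <chi_6*chi_7, chi_3> = (1/16)[1*(4)*conj(1) + 1*(-4)*conj(1) + 2*(0)*conj(-1) + 2*(0)*conj(1) + 2*(0)*conj(-1) + 4*(0)*conj(1) + 4*(0)*conj(-1)]
      = (1/16)[(4) + (-4) + (0) + (0) + (0) + (0) + (0)] = 0/16 = 0
  <chi_6*chi_7, chi_4> = (1/16)[1*(4)*conj(1) + 1*(-4)*conj(1) + 2*(0)*conj(-1) + 2*(0)*conj(1) + 2*(0)*conj(-1) + 4*(0)*conj(-1) + 4*(0)*conj(1)]
      = (1/16)[(4) + (-4) + (0) + (0) + (0) + (0) + (0)] = 0/16 = 0
  <chi_6*chi_7, chi_5> = (1/16)[1*(4)*conj(2) + 1*(-4)*conj(-2) + 2*(0)*conj(sqrt(2)) + 2*(0)*conj(0) + 2*(0)*conj(-sqrt(2)) + 4*(0)*conj(0) + 4*(0)*conj(0)]
      = (1/16)[(8) + (8) + (0) + (0) + (0) + (0) + (0)] = 16/16 = 1
  <chi_6*chi_7, chi_6> = (1/16)[1*(4)*conj(2) + 1*(-4)*conj(2) + 2*(0)*conj(0) + 2*(0)*conj(-2) + 2*(0)*conj(0) + 4*(0)*conj(0) + 4*(0)*conj(0)]
      = (1/16)[(8) + (-8) + (0) + (0) + (0) + (0) + (0)] = 0/16 = 0
  <chi_6*chi_7, chi_7> = (1/16)[1*(4)*conj(2) + 1*(-4)*conj(-2) + 2*(0)*conj(-sqrt(2)) + 2*(0)*conj(0) + 2*(0)*conj(sqrt(2)) + 4*(0)*conj(0) + 4*(0)*conj(0)]
      = (1/16)[(8) + (8) + (0) + (0) + (0) + (0) + (0)] = 16/16 = 1
Hence the multiplicities are chi_5: 1, chi_7: 1. Dimension check: dim(chi_6)*dim(chi_7) = 2*2 = 4 and sum (mult * dim) = 1*2 + 1*2 = 4.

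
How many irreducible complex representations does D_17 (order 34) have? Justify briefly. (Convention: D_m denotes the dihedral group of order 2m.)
10

Proof sketch: The number of irreducible complex representations of a finite group equals its number of conjugacy classes. D_17 has 10 conjugacy classes ((n+3)/2 for n odd), so D_17 (order 34) has exactly 10 irreducible complex representations.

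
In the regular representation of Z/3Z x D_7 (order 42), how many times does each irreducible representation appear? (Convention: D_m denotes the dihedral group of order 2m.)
Each irreducible V_i of dimension d_i appears with multiplicity d_i, i.e. rho_reg = (direct sum over all irreducibles V_i) d_i V_i. The irreducible dimensions for Z/3Z x D_7 are 1, 1, 1, 1, 1, 1, 2, 2, 2, 2, 2, 2, 2, 2, 2: 6 irreducibles of dimension 1, each with multiplicity 1; 9 irreducibles of dimension 2, each with multiplicity 2. Total dimension 6*1*1 + 9*2*2 = 42 = |G|.

Proof sketch: General theorem: in the regular representation of a finite group G, each irreducible appears with multiplicity equal to its dimension. Check: dim(rho_reg) = sum d_i^2 = 1 + 1 + 1 + 1 + 1 + 1 + 4 + 4 + 4 + 4 + 4 + 4 + 4 + 4 + 4 = 42 = |G|.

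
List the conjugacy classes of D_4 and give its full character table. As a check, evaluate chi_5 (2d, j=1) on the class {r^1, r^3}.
Conjugacy classes: {e} of size 1, {r^2} of size 1, {r^1, r^3} of size 2, {s, sr^2, ...} of size 2, {sr, sr^3, ...} of size 2.
Character table:
  irrep \ class              {e} (size 1)  {r^2} (size 1)  {r^1, r^3} (size 2)  {s, sr^2, ...} (size 2)  {sr, sr^3, ...} (size 2)
  chi_1 (triv)               1             1               1                    1                        1                       
  chi_2 (sign: r->1, s->-1)  1             1               1                    -1                       -1                      
  chi_3 (r->-1, s->1)        1             1               -1                   1                        -1                      
  chi_4 (r->-1, s->-1)       1             1               -1                   -1                       1                       
  chi_5 (2d, j=1)            2             -2              0                    0                        0                       

Spot check: chi_5 (2d, j=1) on {r^1, r^3} = 0.

Reasoning: D_4 has order 2*4 = 8 with 5 conjugacy classes, hence 5 irreducibles. Sum of squared dims 1 + 1 + 1 + 1 + 4 = 8 = |G|. Linear characters come from the abelianisation; the 2-dimensional irreps have character r^k -> 2*cos(2*pi*j*k/4), reflections -> 0.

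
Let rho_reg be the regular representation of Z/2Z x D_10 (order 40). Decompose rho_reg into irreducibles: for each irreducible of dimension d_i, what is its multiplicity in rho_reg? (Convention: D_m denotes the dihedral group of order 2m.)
Each irreducible V_i of dimension d_i appears with multiplicity d_i, i.e. rho_reg = (direct sum over all irreducibles V_i) d_i V_i. The irreducible dimensions for Z/2Z x D_10 are 1, 1, 1, 1, 1, 1, 1, 1, 2, 2, 2, 2, 2, 2, 2, 2: 8 irreducibles of dimension 1, each with multiplicity 1; 8 irreducibles of dimension 2, each with multiplicity 2. Total dimension 8*1*1 + 8*2*2 = 40 = |G|.

Solution. General theorem: in the regular representation of a finite group G, each irreducible appears with multiplicity equal to its dimension. Check: dim(rho_reg) = sum d_i^2 = 1 + 1 + 1 + 1 + 1 + 1 + 1 + 1 + 4 + 4 + 4 + 4 + 4 + 4 + 4 + 4 = 40 = |G|.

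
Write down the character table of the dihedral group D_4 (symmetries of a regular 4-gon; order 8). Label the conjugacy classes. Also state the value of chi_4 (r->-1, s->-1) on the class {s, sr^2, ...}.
Conjugacy classes: {e} of size 1, {r^2} of size 1, {r^1, r^3} of size 2, {s, sr^2, ...} of size 2, {sr, sr^3, ...} of size 2.
Character table:
  irrep \ class              {e} (size 1)  {r^2} (size 1)  {r^1, r^3} (size 2)  {s, sr^2, ...} (size 2)  {sr, sr^3, ...} (size 2)
  chi_1 (triv)               1             1               1                    1                        1                       
  chi_2 (sign: r->1, s->-1)  1             1               1                    -1                       -1                      
  chi_3 (r->-1, s->1)        1             1               -1                   1                        -1                      
  chi_4 (r->-1, s->-1)       1             1               -1                   -1                       1                       
  chi_5 (2d, j=1)            2             -2              0                    0                        0                       

Spot check: chi_4 (r->-1, s->-1) on {s, sr^2, ...} = -1.

Justification: D_4 has order 2*4 = 8 with 5 conjugacy classes, hence 5 irreducibles. Sum of squared dims 1 + 1 + 1 + 1 + 4 = 8 = |G|. Linear characters come from the abelianisation; the 2-dimensional irreps have character r^k -> 2*cos(2*pi*j*k/4), reflections -> 0.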